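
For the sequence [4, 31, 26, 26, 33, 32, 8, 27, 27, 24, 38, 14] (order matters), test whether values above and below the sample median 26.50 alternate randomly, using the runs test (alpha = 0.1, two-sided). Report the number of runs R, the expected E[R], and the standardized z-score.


Step 1: Compute median = 26.50; label A = above, B = below.
Labels in order: BABBAABAABAB  (n_A = 6, n_B = 6)
Step 2: Count runs R = 9.
Step 3: Under H0 (random ordering), E[R] = 2*n_A*n_B/(n_A+n_B) + 1 = 2*6*6/12 + 1 = 7.0000.
        Var[R] = 2*n_A*n_B*(2*n_A*n_B - n_A - n_B) / ((n_A+n_B)^2 * (n_A+n_B-1)) = 4320/1584 = 2.7273.
        SD[R] = 1.6514.
Step 4: Continuity-corrected z = (R - 0.5 - E[R]) / SD[R] = (9 - 0.5 - 7.0000) / 1.6514 = 0.9083.
Step 5: Two-sided p-value via normal approximation = 2*(1 - Phi(|z|)) = 0.363722.
Step 6: alpha = 0.1. fail to reject H0.

R = 9, z = 0.9083, p = 0.363722, fail to reject H0.


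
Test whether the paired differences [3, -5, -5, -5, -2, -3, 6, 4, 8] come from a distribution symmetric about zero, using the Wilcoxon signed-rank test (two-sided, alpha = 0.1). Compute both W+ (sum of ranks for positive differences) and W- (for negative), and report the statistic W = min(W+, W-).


Step 1: Drop any zero differences (none here) and take |d_i|.
|d| = [3, 5, 5, 5, 2, 3, 6, 4, 8]
Step 2: Midrank |d_i| (ties get averaged ranks).
ranks: |3|->2.5, |5|->6, |5|->6, |5|->6, |2|->1, |3|->2.5, |6|->8, |4|->4, |8|->9
Step 3: Attach original signs; sum ranks with positive sign and with negative sign.
W+ = 2.5 + 8 + 4 + 9 = 23.5
W- = 6 + 6 + 6 + 1 + 2.5 = 21.5
(Check: W+ + W- = 45 should equal n(n+1)/2 = 45.)
Step 4: Test statistic W = min(W+, W-) = 21.5.
Step 5: Ties in |d|, so use the tie-corrected normal approximation.
        E[W] = n(n+1)/4 = 9*10/4 = 22.5.
        Tie groups: |d|=3 (t=2), |d|=5 (t=3); sum(t^3 - t) = 30.
        Var[W] = n(n+1)(2n+1)/24 - sum(t^3-t)/48 = 1710/24 - 30/48 = 70.625.
        z = (W - E[W]) / sqrt(Var[W]) = (21.5 - 22.5) / 8.4039 = -0.1190.
        Two-sided p = 2*Phi(z) = 0.905281.
Step 6: alpha = 0.1. fail to reject H0.

W+ = 23.5, W- = 21.5, W = min = 21.5, p = 0.905281, fail to reject H0.


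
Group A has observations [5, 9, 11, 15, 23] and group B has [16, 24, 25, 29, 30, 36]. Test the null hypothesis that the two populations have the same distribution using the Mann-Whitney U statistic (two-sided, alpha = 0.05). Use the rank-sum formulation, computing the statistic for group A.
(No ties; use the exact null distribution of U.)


Step 1: Combine and sort all 11 observations; assign midranks.
sorted (value, group): (5,X), (9,X), (11,X), (15,X), (16,Y), (23,X), (24,Y), (25,Y), (29,Y), (30,Y), (36,Y)
ranks: 5->1, 9->2, 11->3, 15->4, 16->5, 23->6, 24->7, 25->8, 29->9, 30->10, 36->11
Step 2: Rank sum for X: R1 = 1 + 2 + 3 + 4 + 6 = 16.
Step 3: U_X = R1 - n1(n1+1)/2 = 16 - 5*6/2 = 16 - 15 = 1.
       U_Y = n1*n2 - U_X = 30 - 1 = 29.
Step 4: No ties, so the exact null distribution of U (based on enumerating the C(11,5) = 462 equally likely rank assignments) gives the two-sided p-value.
Step 5: p-value = 0.008658; compare to alpha = 0.05. reject H0.

U_X = 1, p = 0.008658, reject H0 at alpha = 0.05.


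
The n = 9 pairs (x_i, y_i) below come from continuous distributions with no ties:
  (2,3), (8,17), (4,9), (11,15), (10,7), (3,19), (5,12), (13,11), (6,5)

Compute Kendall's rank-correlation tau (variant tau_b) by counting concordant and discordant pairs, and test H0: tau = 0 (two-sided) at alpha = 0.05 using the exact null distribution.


Step 1: Enumerate the 36 unordered pairs (i,j) with i<j and classify each by sign(x_j-x_i) * sign(y_j-y_i).
  (1,2):dx=+6,dy=+14->C; (1,3):dx=+2,dy=+6->C; (1,4):dx=+9,dy=+12->C; (1,5):dx=+8,dy=+4->C
  (1,6):dx=+1,dy=+16->C; (1,7):dx=+3,dy=+9->C; (1,8):dx=+11,dy=+8->C; (1,9):dx=+4,dy=+2->C
  (2,3):dx=-4,dy=-8->C; (2,4):dx=+3,dy=-2->D; (2,5):dx=+2,dy=-10->D; (2,6):dx=-5,dy=+2->D
  (2,7):dx=-3,dy=-5->C; (2,8):dx=+5,dy=-6->D; (2,9):dx=-2,dy=-12->C; (3,4):dx=+7,dy=+6->C
  (3,5):dx=+6,dy=-2->D; (3,6):dx=-1,dy=+10->D; (3,7):dx=+1,dy=+3->C; (3,8):dx=+9,dy=+2->C
  (3,9):dx=+2,dy=-4->D; (4,5):dx=-1,dy=-8->C; (4,6):dx=-8,dy=+4->D; (4,7):dx=-6,dy=-3->C
  (4,8):dx=+2,dy=-4->D; (4,9):dx=-5,dy=-10->C; (5,6):dx=-7,dy=+12->D; (5,7):dx=-5,dy=+5->D
  (5,8):dx=+3,dy=+4->C; (5,9):dx=-4,dy=-2->C; (6,7):dx=+2,dy=-7->D; (6,8):dx=+10,dy=-8->D
  (6,9):dx=+3,dy=-14->D; (7,8):dx=+8,dy=-1->D; (7,9):dx=+1,dy=-7->D; (8,9):dx=-7,dy=-6->C
Step 2: C = 20, D = 16, total pairs = 36.
Step 3: tau = (C - D)/(n(n-1)/2) = (20 - 16)/36 = 0.111111.
Step 4: Exact two-sided p-value (enumerate n! = 362880 permutations of y under H0): p = 0.761414.
Step 5: alpha = 0.05. fail to reject H0.

tau_b = 0.1111 (C=20, D=16), p = 0.761414, fail to reject H0.


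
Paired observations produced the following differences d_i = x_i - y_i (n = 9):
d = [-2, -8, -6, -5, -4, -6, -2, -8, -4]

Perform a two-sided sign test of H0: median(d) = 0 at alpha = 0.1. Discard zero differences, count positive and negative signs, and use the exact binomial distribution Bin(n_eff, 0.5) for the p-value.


Step 1: Discard zero differences. Original n = 9; n_eff = number of nonzero differences = 9.
Nonzero differences (with sign): -2, -8, -6, -5, -4, -6, -2, -8, -4
Step 2: Count signs: positive = 0, negative = 9.
Step 3: Under H0: P(positive) = 0.5, so the number of positives S ~ Bin(9, 0.5).
Step 4: Two-sided exact p-value = sum of Bin(9,0.5) probabilities at or below the observed probability = 0.003906.
Step 5: alpha = 0.1. reject H0.

n_eff = 9, pos = 0, neg = 9, p = 0.003906, reject H0.


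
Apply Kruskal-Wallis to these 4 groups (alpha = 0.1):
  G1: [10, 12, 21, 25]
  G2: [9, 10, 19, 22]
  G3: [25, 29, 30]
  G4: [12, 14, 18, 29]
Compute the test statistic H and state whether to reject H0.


Step 1: Combine all N = 15 observations and assign midranks.
sorted (value, group, rank): (9,G2,1), (10,G1,2.5), (10,G2,2.5), (12,G1,4.5), (12,G4,4.5), (14,G4,6), (18,G4,7), (19,G2,8), (21,G1,9), (22,G2,10), (25,G1,11.5), (25,G3,11.5), (29,G3,13.5), (29,G4,13.5), (30,G3,15)
Step 2: Sum ranks within each group.
R_1 = 27.5 (n_1 = 4)
R_2 = 21.5 (n_2 = 4)
R_3 = 40 (n_3 = 3)
R_4 = 31 (n_4 = 4)
Step 3: H = 12/(N(N+1)) * sum(R_i^2/n_i) - 3(N+1)
     = 12/(15*16) * (27.5^2/4 + 21.5^2/4 + 40^2/3 + 31^2/4) - 3*16
     = 0.050000 * 1078.21 - 48
     = 5.910417.
Step 4: Ties present; correction factor C = 1 - 24/(15^3 - 15) = 0.992857. Corrected H = 5.910417 / 0.992857 = 5.952938.
Step 5: Under H0, H ~ chi^2(3); p-value = 0.113922.
Step 6: alpha = 0.1. fail to reject H0.

H = 5.9529, df = 3, p = 0.113922, fail to reject H0.


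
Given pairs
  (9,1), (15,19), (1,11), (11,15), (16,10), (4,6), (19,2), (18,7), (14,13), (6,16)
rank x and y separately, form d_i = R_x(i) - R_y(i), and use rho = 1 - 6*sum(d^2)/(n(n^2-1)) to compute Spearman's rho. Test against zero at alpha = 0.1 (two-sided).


Step 1: Rank x and y separately (midranks; no ties here).
rank(x): 9->4, 15->7, 1->1, 11->5, 16->8, 4->2, 19->10, 18->9, 14->6, 6->3
rank(y): 1->1, 19->10, 11->6, 15->8, 10->5, 6->3, 2->2, 7->4, 13->7, 16->9
Step 2: d_i = R_x(i) - R_y(i); compute d_i^2.
  (4-1)^2=9, (7-10)^2=9, (1-6)^2=25, (5-8)^2=9, (8-5)^2=9, (2-3)^2=1, (10-2)^2=64, (9-4)^2=25, (6-7)^2=1, (3-9)^2=36
sum(d^2) = 188.
Step 3: rho = 1 - 6*188 / (10*(10^2 - 1)) = 1 - 1128/990 = -0.139394.
Step 4: Under H0, t = rho * sqrt((n-2)/(1-rho^2)) = -0.3982 ~ t(8).
Step 5: Two-sided p-value from the t-distribution with 8 df = 0.700932.
Step 6: alpha = 0.1. fail to reject H0.

rho = -0.1394, p = 0.700932, fail to reject H0 at alpha = 0.1.


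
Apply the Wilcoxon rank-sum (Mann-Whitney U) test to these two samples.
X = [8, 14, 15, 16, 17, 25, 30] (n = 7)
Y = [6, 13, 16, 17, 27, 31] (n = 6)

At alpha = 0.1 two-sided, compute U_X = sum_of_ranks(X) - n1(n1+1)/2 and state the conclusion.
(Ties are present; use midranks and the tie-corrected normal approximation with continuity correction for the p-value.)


Step 1: Combine and sort all 13 observations; assign midranks.
sorted (value, group): (6,Y), (8,X), (13,Y), (14,X), (15,X), (16,X), (16,Y), (17,X), (17,Y), (25,X), (27,Y), (30,X), (31,Y)
ranks: 6->1, 8->2, 13->3, 14->4, 15->5, 16->6.5, 16->6.5, 17->8.5, 17->8.5, 25->10, 27->11, 30->12, 31->13
Step 2: Rank sum for X: R1 = 2 + 4 + 5 + 6.5 + 8.5 + 10 + 12 = 48.
Step 3: U_X = R1 - n1(n1+1)/2 = 48 - 7*8/2 = 48 - 28 = 20.
       U_Y = n1*n2 - U_X = 42 - 20 = 22.
Step 4: Ties are present, so use the tie-corrected normal approximation (with continuity correction) for the p-value.
Step 5: p-value = 0.942900; compare to alpha = 0.1. fail to reject H0.

U_X = 20, p = 0.942900, fail to reject H0 at alpha = 0.1.


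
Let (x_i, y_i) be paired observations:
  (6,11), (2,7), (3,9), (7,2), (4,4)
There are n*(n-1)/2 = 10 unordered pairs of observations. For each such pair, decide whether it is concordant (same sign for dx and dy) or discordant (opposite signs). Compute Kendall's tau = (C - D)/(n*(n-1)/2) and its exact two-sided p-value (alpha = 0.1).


Step 1: Enumerate the 10 unordered pairs (i,j) with i<j and classify each by sign(x_j-x_i) * sign(y_j-y_i).
  (1,2):dx=-4,dy=-4->C; (1,3):dx=-3,dy=-2->C; (1,4):dx=+1,dy=-9->D; (1,5):dx=-2,dy=-7->C
  (2,3):dx=+1,dy=+2->C; (2,4):dx=+5,dy=-5->D; (2,5):dx=+2,dy=-3->D; (3,4):dx=+4,dy=-7->D
  (3,5):dx=+1,dy=-5->D; (4,5):dx=-3,dy=+2->D
Step 2: C = 4, D = 6, total pairs = 10.
Step 3: tau = (C - D)/(n(n-1)/2) = (4 - 6)/10 = -0.200000.
Step 4: Exact two-sided p-value (enumerate n! = 120 permutations of y under H0): p = 0.816667.
Step 5: alpha = 0.1. fail to reject H0.

tau_b = -0.2000 (C=4, D=6), p = 0.816667, fail to reject H0.


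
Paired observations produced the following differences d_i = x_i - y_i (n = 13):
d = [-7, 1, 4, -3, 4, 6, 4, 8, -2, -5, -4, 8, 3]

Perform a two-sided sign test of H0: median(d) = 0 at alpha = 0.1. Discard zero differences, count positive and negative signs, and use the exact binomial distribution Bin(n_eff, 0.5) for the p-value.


Step 1: Discard zero differences. Original n = 13; n_eff = number of nonzero differences = 13.
Nonzero differences (with sign): -7, +1, +4, -3, +4, +6, +4, +8, -2, -5, -4, +8, +3
Step 2: Count signs: positive = 8, negative = 5.
Step 3: Under H0: P(positive) = 0.5, so the number of positives S ~ Bin(13, 0.5).
Step 4: Two-sided exact p-value = sum of Bin(13,0.5) probabilities at or below the observed probability = 0.581055.
Step 5: alpha = 0.1. fail to reject H0.

n_eff = 13, pos = 8, neg = 5, p = 0.581055, fail to reject H0.


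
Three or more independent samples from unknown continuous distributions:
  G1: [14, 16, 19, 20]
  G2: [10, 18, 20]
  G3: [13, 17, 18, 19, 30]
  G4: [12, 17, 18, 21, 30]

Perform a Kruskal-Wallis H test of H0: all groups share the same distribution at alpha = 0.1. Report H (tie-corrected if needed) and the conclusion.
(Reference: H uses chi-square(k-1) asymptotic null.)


Step 1: Combine all N = 17 observations and assign midranks.
sorted (value, group, rank): (10,G2,1), (12,G4,2), (13,G3,3), (14,G1,4), (16,G1,5), (17,G3,6.5), (17,G4,6.5), (18,G2,9), (18,G3,9), (18,G4,9), (19,G1,11.5), (19,G3,11.5), (20,G1,13.5), (20,G2,13.5), (21,G4,15), (30,G3,16.5), (30,G4,16.5)
Step 2: Sum ranks within each group.
R_1 = 34 (n_1 = 4)
R_2 = 23.5 (n_2 = 3)
R_3 = 46.5 (n_3 = 5)
R_4 = 49 (n_4 = 5)
Step 3: H = 12/(N(N+1)) * sum(R_i^2/n_i) - 3(N+1)
     = 12/(17*18) * (34^2/4 + 23.5^2/3 + 46.5^2/5 + 49^2/5) - 3*18
     = 0.039216 * 1385.73 - 54
     = 0.342484.
Step 4: Ties present; correction factor C = 1 - 48/(17^3 - 17) = 0.990196. Corrected H = 0.342484 / 0.990196 = 0.345875.
Step 5: Under H0, H ~ chi^2(3); p-value = 0.951182.
Step 6: alpha = 0.1. fail to reject H0.

H = 0.3459, df = 3, p = 0.951182, fail to reject H0.


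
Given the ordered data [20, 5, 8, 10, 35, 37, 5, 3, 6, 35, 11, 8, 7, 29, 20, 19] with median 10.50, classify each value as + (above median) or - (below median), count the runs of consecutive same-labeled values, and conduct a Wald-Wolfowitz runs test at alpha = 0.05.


Step 1: Compute median = 10.50; label A = above, B = below.
Labels in order: ABBBAABBBAABBAAA  (n_A = 8, n_B = 8)
Step 2: Count runs R = 7.
Step 3: Under H0 (random ordering), E[R] = 2*n_A*n_B/(n_A+n_B) + 1 = 2*8*8/16 + 1 = 9.0000.
        Var[R] = 2*n_A*n_B*(2*n_A*n_B - n_A - n_B) / ((n_A+n_B)^2 * (n_A+n_B-1)) = 14336/3840 = 3.7333.
        SD[R] = 1.9322.
Step 4: Continuity-corrected z = (R + 0.5 - E[R]) / SD[R] = (7 + 0.5 - 9.0000) / 1.9322 = -0.7763.
Step 5: Two-sided p-value via normal approximation = 2*(1 - Phi(|z|)) = 0.437558.
Step 6: alpha = 0.05. fail to reject H0.

R = 7, z = -0.7763, p = 0.437558, fail to reject H0.


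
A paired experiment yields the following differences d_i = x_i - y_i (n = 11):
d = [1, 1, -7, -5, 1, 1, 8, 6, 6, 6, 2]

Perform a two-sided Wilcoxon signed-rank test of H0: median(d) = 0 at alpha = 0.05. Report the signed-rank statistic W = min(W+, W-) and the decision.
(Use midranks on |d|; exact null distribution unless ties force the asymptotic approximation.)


Step 1: Drop any zero differences (none here) and take |d_i|.
|d| = [1, 1, 7, 5, 1, 1, 8, 6, 6, 6, 2]
Step 2: Midrank |d_i| (ties get averaged ranks).
ranks: |1|->2.5, |1|->2.5, |7|->10, |5|->6, |1|->2.5, |1|->2.5, |8|->11, |6|->8, |6|->8, |6|->8, |2|->5
Step 3: Attach original signs; sum ranks with positive sign and with negative sign.
W+ = 2.5 + 2.5 + 2.5 + 2.5 + 11 + 8 + 8 + 8 + 5 = 50
W- = 10 + 6 = 16
(Check: W+ + W- = 66 should equal n(n+1)/2 = 66.)
Step 4: Test statistic W = min(W+, W-) = 16.
Step 5: Ties in |d|, so use the tie-corrected normal approximation.
        E[W] = n(n+1)/4 = 11*12/4 = 33.
        Tie groups: |d|=1 (t=4), |d|=6 (t=3); sum(t^3 - t) = 84.
        Var[W] = n(n+1)(2n+1)/24 - sum(t^3-t)/48 = 3036/24 - 84/48 = 124.75.
        z = (W - E[W]) / sqrt(Var[W]) = (16 - 33) / 11.1692 = -1.5220.
        Two-sided p = 2*Phi(z) = 0.127997.
Step 6: alpha = 0.05. fail to reject H0.

W+ = 50, W- = 16, W = min = 16, p = 0.127997, fail to reject H0.


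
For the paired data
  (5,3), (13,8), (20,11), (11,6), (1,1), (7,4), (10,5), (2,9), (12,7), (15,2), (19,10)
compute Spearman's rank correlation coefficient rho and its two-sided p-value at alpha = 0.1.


Step 1: Rank x and y separately (midranks; no ties here).
rank(x): 5->3, 13->8, 20->11, 11->6, 1->1, 7->4, 10->5, 2->2, 12->7, 15->9, 19->10
rank(y): 3->3, 8->8, 11->11, 6->6, 1->1, 4->4, 5->5, 9->9, 7->7, 2->2, 10->10
Step 2: d_i = R_x(i) - R_y(i); compute d_i^2.
  (3-3)^2=0, (8-8)^2=0, (11-11)^2=0, (6-6)^2=0, (1-1)^2=0, (4-4)^2=0, (5-5)^2=0, (2-9)^2=49, (7-7)^2=0, (9-2)^2=49, (10-10)^2=0
sum(d^2) = 98.
Step 3: rho = 1 - 6*98 / (11*(11^2 - 1)) = 1 - 588/1320 = 0.554545.
Step 4: Under H0, t = rho * sqrt((n-2)/(1-rho^2)) = 1.9992 ~ t(9).
Step 5: Two-sided p-value from the t-distribution with 9 df = 0.076652.
Step 6: alpha = 0.1. reject H0.

rho = 0.5545, p = 0.076652, reject H0 at alpha = 0.1.


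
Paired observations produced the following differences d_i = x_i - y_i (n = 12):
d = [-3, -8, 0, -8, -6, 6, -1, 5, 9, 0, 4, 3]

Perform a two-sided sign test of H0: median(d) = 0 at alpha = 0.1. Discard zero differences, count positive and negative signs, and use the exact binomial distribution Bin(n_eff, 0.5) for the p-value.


Step 1: Discard zero differences. Original n = 12; n_eff = number of nonzero differences = 10.
Nonzero differences (with sign): -3, -8, -8, -6, +6, -1, +5, +9, +4, +3
Step 2: Count signs: positive = 5, negative = 5.
Step 3: Under H0: P(positive) = 0.5, so the number of positives S ~ Bin(10, 0.5).
Step 4: Two-sided exact p-value = sum of Bin(10,0.5) probabilities at or below the observed probability = 1.000000.
Step 5: alpha = 0.1. fail to reject H0.

n_eff = 10, pos = 5, neg = 5, p = 1.000000, fail to reject H0.


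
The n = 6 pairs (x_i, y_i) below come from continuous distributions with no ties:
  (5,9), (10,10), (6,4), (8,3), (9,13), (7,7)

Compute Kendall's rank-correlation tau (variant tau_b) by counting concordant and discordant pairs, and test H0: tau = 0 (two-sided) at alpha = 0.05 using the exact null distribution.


Step 1: Enumerate the 15 unordered pairs (i,j) with i<j and classify each by sign(x_j-x_i) * sign(y_j-y_i).
  (1,2):dx=+5,dy=+1->C; (1,3):dx=+1,dy=-5->D; (1,4):dx=+3,dy=-6->D; (1,5):dx=+4,dy=+4->C
  (1,6):dx=+2,dy=-2->D; (2,3):dx=-4,dy=-6->C; (2,4):dx=-2,dy=-7->C; (2,5):dx=-1,dy=+3->D
  (2,6):dx=-3,dy=-3->C; (3,4):dx=+2,dy=-1->D; (3,5):dx=+3,dy=+9->C; (3,6):dx=+1,dy=+3->C
  (4,5):dx=+1,dy=+10->C; (4,6):dx=-1,dy=+4->D; (5,6):dx=-2,dy=-6->C
Step 2: C = 9, D = 6, total pairs = 15.
Step 3: tau = (C - D)/(n(n-1)/2) = (9 - 6)/15 = 0.200000.
Step 4: Exact two-sided p-value (enumerate n! = 720 permutations of y under H0): p = 0.719444.
Step 5: alpha = 0.05. fail to reject H0.

tau_b = 0.2000 (C=9, D=6), p = 0.719444, fail to reject H0.


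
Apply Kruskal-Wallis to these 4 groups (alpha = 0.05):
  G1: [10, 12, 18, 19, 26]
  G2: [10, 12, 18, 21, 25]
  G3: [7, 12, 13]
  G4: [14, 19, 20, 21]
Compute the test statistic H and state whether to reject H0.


Step 1: Combine all N = 17 observations and assign midranks.
sorted (value, group, rank): (7,G3,1), (10,G1,2.5), (10,G2,2.5), (12,G1,5), (12,G2,5), (12,G3,5), (13,G3,7), (14,G4,8), (18,G1,9.5), (18,G2,9.5), (19,G1,11.5), (19,G4,11.5), (20,G4,13), (21,G2,14.5), (21,G4,14.5), (25,G2,16), (26,G1,17)
Step 2: Sum ranks within each group.
R_1 = 45.5 (n_1 = 5)
R_2 = 47.5 (n_2 = 5)
R_3 = 13 (n_3 = 3)
R_4 = 47 (n_4 = 4)
Step 3: H = 12/(N(N+1)) * sum(R_i^2/n_i) - 3(N+1)
     = 12/(17*18) * (45.5^2/5 + 47.5^2/5 + 13^2/3 + 47^2/4) - 3*18
     = 0.039216 * 1473.88 - 54
     = 3.799346.
Step 4: Ties present; correction factor C = 1 - 48/(17^3 - 17) = 0.990196. Corrected H = 3.799346 / 0.990196 = 3.836964.
Step 5: Under H0, H ~ chi^2(3); p-value = 0.279616.
Step 6: alpha = 0.05. fail to reject H0.

H = 3.8370, df = 3, p = 0.279616, fail to reject H0.


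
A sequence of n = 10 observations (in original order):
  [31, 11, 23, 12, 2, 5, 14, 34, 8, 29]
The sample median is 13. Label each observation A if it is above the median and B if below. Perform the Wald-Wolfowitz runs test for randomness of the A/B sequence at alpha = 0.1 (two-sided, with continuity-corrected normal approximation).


Step 1: Compute median = 13; label A = above, B = below.
Labels in order: ABABBBAABA  (n_A = 5, n_B = 5)
Step 2: Count runs R = 7.
Step 3: Under H0 (random ordering), E[R] = 2*n_A*n_B/(n_A+n_B) + 1 = 2*5*5/10 + 1 = 6.0000.
        Var[R] = 2*n_A*n_B*(2*n_A*n_B - n_A - n_B) / ((n_A+n_B)^2 * (n_A+n_B-1)) = 2000/900 = 2.2222.
        SD[R] = 1.4907.
Step 4: Continuity-corrected z = (R - 0.5 - E[R]) / SD[R] = (7 - 0.5 - 6.0000) / 1.4907 = 0.3354.
Step 5: Two-sided p-value via normal approximation = 2*(1 - Phi(|z|)) = 0.737316.
Step 6: alpha = 0.1. fail to reject H0.

R = 7, z = 0.3354, p = 0.737316, fail to reject H0.


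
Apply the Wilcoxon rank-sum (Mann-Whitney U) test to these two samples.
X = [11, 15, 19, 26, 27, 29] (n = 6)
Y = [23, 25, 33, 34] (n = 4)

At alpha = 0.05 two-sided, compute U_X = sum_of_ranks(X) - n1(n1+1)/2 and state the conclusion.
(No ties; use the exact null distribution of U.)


Step 1: Combine and sort all 10 observations; assign midranks.
sorted (value, group): (11,X), (15,X), (19,X), (23,Y), (25,Y), (26,X), (27,X), (29,X), (33,Y), (34,Y)
ranks: 11->1, 15->2, 19->3, 23->4, 25->5, 26->6, 27->7, 29->8, 33->9, 34->10
Step 2: Rank sum for X: R1 = 1 + 2 + 3 + 6 + 7 + 8 = 27.
Step 3: U_X = R1 - n1(n1+1)/2 = 27 - 6*7/2 = 27 - 21 = 6.
       U_Y = n1*n2 - U_X = 24 - 6 = 18.
Step 4: No ties, so the exact null distribution of U (based on enumerating the C(10,6) = 210 equally likely rank assignments) gives the two-sided p-value.
Step 5: p-value = 0.257143; compare to alpha = 0.05. fail to reject H0.

U_X = 6, p = 0.257143, fail to reject H0 at alpha = 0.05.


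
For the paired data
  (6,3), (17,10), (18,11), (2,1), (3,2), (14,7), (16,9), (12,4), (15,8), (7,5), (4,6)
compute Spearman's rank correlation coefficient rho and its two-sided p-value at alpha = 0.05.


Step 1: Rank x and y separately (midranks; no ties here).
rank(x): 6->4, 17->10, 18->11, 2->1, 3->2, 14->7, 16->9, 12->6, 15->8, 7->5, 4->3
rank(y): 3->3, 10->10, 11->11, 1->1, 2->2, 7->7, 9->9, 4->4, 8->8, 5->5, 6->6
Step 2: d_i = R_x(i) - R_y(i); compute d_i^2.
  (4-3)^2=1, (10-10)^2=0, (11-11)^2=0, (1-1)^2=0, (2-2)^2=0, (7-7)^2=0, (9-9)^2=0, (6-4)^2=4, (8-8)^2=0, (5-5)^2=0, (3-6)^2=9
sum(d^2) = 14.
Step 3: rho = 1 - 6*14 / (11*(11^2 - 1)) = 1 - 84/1320 = 0.936364.
Step 4: Under H0, t = rho * sqrt((n-2)/(1-rho^2)) = 8.0024 ~ t(9).
Step 5: Two-sided p-value from the t-distribution with 9 df = 0.000022.
Step 6: alpha = 0.05. reject H0.

rho = 0.9364, p = 0.000022, reject H0 at alpha = 0.05.


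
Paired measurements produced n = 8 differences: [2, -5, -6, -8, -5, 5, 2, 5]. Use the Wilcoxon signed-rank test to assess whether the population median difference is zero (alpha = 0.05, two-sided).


Step 1: Drop any zero differences (none here) and take |d_i|.
|d| = [2, 5, 6, 8, 5, 5, 2, 5]
Step 2: Midrank |d_i| (ties get averaged ranks).
ranks: |2|->1.5, |5|->4.5, |6|->7, |8|->8, |5|->4.5, |5|->4.5, |2|->1.5, |5|->4.5
Step 3: Attach original signs; sum ranks with positive sign and with negative sign.
W+ = 1.5 + 4.5 + 1.5 + 4.5 = 12
W- = 4.5 + 7 + 8 + 4.5 = 24
(Check: W+ + W- = 36 should equal n(n+1)/2 = 36.)
Step 4: Test statistic W = min(W+, W-) = 12.
Step 5: Ties in |d|, so use the tie-corrected normal approximation.
        E[W] = n(n+1)/4 = 8*9/4 = 18.
        Tie groups: |d|=2 (t=2), |d|=5 (t=4); sum(t^3 - t) = 66.
        Var[W] = n(n+1)(2n+1)/24 - sum(t^3-t)/48 = 1224/24 - 66/48 = 49.625.
        z = (W - E[W]) / sqrt(Var[W]) = (12 - 18) / 7.0445 = -0.8517.
        Two-sided p = 2*Phi(z) = 0.394365.
Step 6: alpha = 0.05. fail to reject H0.

W+ = 12, W- = 24, W = min = 12, p = 0.394365, fail to reject H0.


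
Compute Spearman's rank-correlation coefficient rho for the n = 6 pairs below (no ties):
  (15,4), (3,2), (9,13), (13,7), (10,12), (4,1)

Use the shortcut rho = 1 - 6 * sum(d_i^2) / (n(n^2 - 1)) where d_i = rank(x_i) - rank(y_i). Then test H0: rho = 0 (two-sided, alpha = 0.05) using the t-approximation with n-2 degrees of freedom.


Step 1: Rank x and y separately (midranks; no ties here).
rank(x): 15->6, 3->1, 9->3, 13->5, 10->4, 4->2
rank(y): 4->3, 2->2, 13->6, 7->4, 12->5, 1->1
Step 2: d_i = R_x(i) - R_y(i); compute d_i^2.
  (6-3)^2=9, (1-2)^2=1, (3-6)^2=9, (5-4)^2=1, (4-5)^2=1, (2-1)^2=1
sum(d^2) = 22.
Step 3: rho = 1 - 6*22 / (6*(6^2 - 1)) = 1 - 132/210 = 0.371429.
Step 4: Under H0, t = rho * sqrt((n-2)/(1-rho^2)) = 0.8001 ~ t(4).
Step 5: Two-sided p-value from the t-distribution with 4 df = 0.468478.
Step 6: alpha = 0.05. fail to reject H0.

rho = 0.3714, p = 0.468478, fail to reject H0 at alpha = 0.05.


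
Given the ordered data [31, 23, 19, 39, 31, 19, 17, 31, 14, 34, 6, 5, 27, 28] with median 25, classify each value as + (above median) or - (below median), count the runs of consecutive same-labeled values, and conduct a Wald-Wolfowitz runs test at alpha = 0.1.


Step 1: Compute median = 25; label A = above, B = below.
Labels in order: ABBAABBABABBAA  (n_A = 7, n_B = 7)
Step 2: Count runs R = 9.
Step 3: Under H0 (random ordering), E[R] = 2*n_A*n_B/(n_A+n_B) + 1 = 2*7*7/14 + 1 = 8.0000.
        Var[R] = 2*n_A*n_B*(2*n_A*n_B - n_A - n_B) / ((n_A+n_B)^2 * (n_A+n_B-1)) = 8232/2548 = 3.2308.
        SD[R] = 1.7974.
Step 4: Continuity-corrected z = (R - 0.5 - E[R]) / SD[R] = (9 - 0.5 - 8.0000) / 1.7974 = 0.2782.
Step 5: Two-sided p-value via normal approximation = 2*(1 - Phi(|z|)) = 0.780879.
Step 6: alpha = 0.1. fail to reject H0.

R = 9, z = 0.2782, p = 0.780879, fail to reject H0.


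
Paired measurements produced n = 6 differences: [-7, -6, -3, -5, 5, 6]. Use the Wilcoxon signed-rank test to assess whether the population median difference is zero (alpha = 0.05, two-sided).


Step 1: Drop any zero differences (none here) and take |d_i|.
|d| = [7, 6, 3, 5, 5, 6]
Step 2: Midrank |d_i| (ties get averaged ranks).
ranks: |7|->6, |6|->4.5, |3|->1, |5|->2.5, |5|->2.5, |6|->4.5
Step 3: Attach original signs; sum ranks with positive sign and with negative sign.
W+ = 2.5 + 4.5 = 7
W- = 6 + 4.5 + 1 + 2.5 = 14
(Check: W+ + W- = 21 should equal n(n+1)/2 = 21.)
Step 4: Test statistic W = min(W+, W-) = 7.
Step 5: Ties in |d|, so use the tie-corrected normal approximation.
        E[W] = n(n+1)/4 = 6*7/4 = 10.5.
        Tie groups: |d|=5 (t=2), |d|=6 (t=2); sum(t^3 - t) = 12.
        Var[W] = n(n+1)(2n+1)/24 - sum(t^3-t)/48 = 546/24 - 12/48 = 22.5.
        z = (W - E[W]) / sqrt(Var[W]) = (7 - 10.5) / 4.7434 = -0.7379.
        Two-sided p = 2*Phi(z) = 0.460597.
Step 6: alpha = 0.05. fail to reject H0.

W+ = 7, W- = 14, W = min = 7, p = 0.460597, fail to reject H0.


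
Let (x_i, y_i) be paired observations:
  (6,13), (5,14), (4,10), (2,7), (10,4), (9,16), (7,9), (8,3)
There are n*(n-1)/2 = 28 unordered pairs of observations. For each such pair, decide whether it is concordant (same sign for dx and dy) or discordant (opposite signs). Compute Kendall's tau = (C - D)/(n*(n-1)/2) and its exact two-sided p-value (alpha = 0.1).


Step 1: Enumerate the 28 unordered pairs (i,j) with i<j and classify each by sign(x_j-x_i) * sign(y_j-y_i).
  (1,2):dx=-1,dy=+1->D; (1,3):dx=-2,dy=-3->C; (1,4):dx=-4,dy=-6->C; (1,5):dx=+4,dy=-9->D
  (1,6):dx=+3,dy=+3->C; (1,7):dx=+1,dy=-4->D; (1,8):dx=+2,dy=-10->D; (2,3):dx=-1,dy=-4->C
  (2,4):dx=-3,dy=-7->C; (2,5):dx=+5,dy=-10->D; (2,6):dx=+4,dy=+2->C; (2,7):dx=+2,dy=-5->D
  (2,8):dx=+3,dy=-11->D; (3,4):dx=-2,dy=-3->C; (3,5):dx=+6,dy=-6->D; (3,6):dx=+5,dy=+6->C
  (3,7):dx=+3,dy=-1->D; (3,8):dx=+4,dy=-7->D; (4,5):dx=+8,dy=-3->D; (4,6):dx=+7,dy=+9->C
  (4,7):dx=+5,dy=+2->C; (4,8):dx=+6,dy=-4->D; (5,6):dx=-1,dy=+12->D; (5,7):dx=-3,dy=+5->D
  (5,8):dx=-2,dy=-1->C; (6,7):dx=-2,dy=-7->C; (6,8):dx=-1,dy=-13->C; (7,8):dx=+1,dy=-6->D
Step 2: C = 13, D = 15, total pairs = 28.
Step 3: tau = (C - D)/(n(n-1)/2) = (13 - 15)/28 = -0.071429.
Step 4: Exact two-sided p-value (enumerate n! = 40320 permutations of y under H0): p = 0.904861.
Step 5: alpha = 0.1. fail to reject H0.

tau_b = -0.0714 (C=13, D=15), p = 0.904861, fail to reject H0.


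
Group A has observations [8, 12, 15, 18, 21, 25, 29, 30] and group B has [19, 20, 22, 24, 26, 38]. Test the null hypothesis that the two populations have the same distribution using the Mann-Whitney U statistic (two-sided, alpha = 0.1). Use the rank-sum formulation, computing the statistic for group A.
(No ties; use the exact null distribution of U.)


Step 1: Combine and sort all 14 observations; assign midranks.
sorted (value, group): (8,X), (12,X), (15,X), (18,X), (19,Y), (20,Y), (21,X), (22,Y), (24,Y), (25,X), (26,Y), (29,X), (30,X), (38,Y)
ranks: 8->1, 12->2, 15->3, 18->4, 19->5, 20->6, 21->7, 22->8, 24->9, 25->10, 26->11, 29->12, 30->13, 38->14
Step 2: Rank sum for X: R1 = 1 + 2 + 3 + 4 + 7 + 10 + 12 + 13 = 52.
Step 3: U_X = R1 - n1(n1+1)/2 = 52 - 8*9/2 = 52 - 36 = 16.
       U_Y = n1*n2 - U_X = 48 - 16 = 32.
Step 4: No ties, so the exact null distribution of U (based on enumerating the C(14,8) = 3003 equally likely rank assignments) gives the two-sided p-value.
Step 5: p-value = 0.344988; compare to alpha = 0.1. fail to reject H0.

U_X = 16, p = 0.344988, fail to reject H0 at alpha = 0.1.


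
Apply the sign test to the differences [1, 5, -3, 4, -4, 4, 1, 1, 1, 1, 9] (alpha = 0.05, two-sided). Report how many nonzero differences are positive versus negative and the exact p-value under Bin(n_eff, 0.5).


Step 1: Discard zero differences. Original n = 11; n_eff = number of nonzero differences = 11.
Nonzero differences (with sign): +1, +5, -3, +4, -4, +4, +1, +1, +1, +1, +9
Step 2: Count signs: positive = 9, negative = 2.
Step 3: Under H0: P(positive) = 0.5, so the number of positives S ~ Bin(11, 0.5).
Step 4: Two-sided exact p-value = sum of Bin(11,0.5) probabilities at or below the observed probability = 0.065430.
Step 5: alpha = 0.05. fail to reject H0.

n_eff = 11, pos = 9, neg = 2, p = 0.065430, fail to reject H0.


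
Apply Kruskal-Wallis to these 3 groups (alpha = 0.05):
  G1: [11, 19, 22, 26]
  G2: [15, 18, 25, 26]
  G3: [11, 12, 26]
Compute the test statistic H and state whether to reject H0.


Step 1: Combine all N = 11 observations and assign midranks.
sorted (value, group, rank): (11,G1,1.5), (11,G3,1.5), (12,G3,3), (15,G2,4), (18,G2,5), (19,G1,6), (22,G1,7), (25,G2,8), (26,G1,10), (26,G2,10), (26,G3,10)
Step 2: Sum ranks within each group.
R_1 = 24.5 (n_1 = 4)
R_2 = 27 (n_2 = 4)
R_3 = 14.5 (n_3 = 3)
Step 3: H = 12/(N(N+1)) * sum(R_i^2/n_i) - 3(N+1)
     = 12/(11*12) * (24.5^2/4 + 27^2/4 + 14.5^2/3) - 3*12
     = 0.090909 * 402.396 - 36
     = 0.581439.
Step 4: Ties present; correction factor C = 1 - 30/(11^3 - 11) = 0.977273. Corrected H = 0.581439 / 0.977273 = 0.594961.
Step 5: Under H0, H ~ chi^2(2); p-value = 0.742687.
Step 6: alpha = 0.05. fail to reject H0.

H = 0.5950, df = 2, p = 0.742687, fail to reject H0.


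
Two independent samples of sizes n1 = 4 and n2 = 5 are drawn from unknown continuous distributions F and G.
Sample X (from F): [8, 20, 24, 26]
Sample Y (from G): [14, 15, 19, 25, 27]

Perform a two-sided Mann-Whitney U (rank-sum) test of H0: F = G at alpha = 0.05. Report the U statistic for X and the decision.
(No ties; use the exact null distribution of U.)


Step 1: Combine and sort all 9 observations; assign midranks.
sorted (value, group): (8,X), (14,Y), (15,Y), (19,Y), (20,X), (24,X), (25,Y), (26,X), (27,Y)
ranks: 8->1, 14->2, 15->3, 19->4, 20->5, 24->6, 25->7, 26->8, 27->9
Step 2: Rank sum for X: R1 = 1 + 5 + 6 + 8 = 20.
Step 3: U_X = R1 - n1(n1+1)/2 = 20 - 4*5/2 = 20 - 10 = 10.
       U_Y = n1*n2 - U_X = 20 - 10 = 10.
Step 4: No ties, so the exact null distribution of U (based on enumerating the C(9,4) = 126 equally likely rank assignments) gives the two-sided p-value.
Step 5: p-value = 1.000000; compare to alpha = 0.05. fail to reject H0.

U_X = 10, p = 1.000000, fail to reject H0 at alpha = 0.05.


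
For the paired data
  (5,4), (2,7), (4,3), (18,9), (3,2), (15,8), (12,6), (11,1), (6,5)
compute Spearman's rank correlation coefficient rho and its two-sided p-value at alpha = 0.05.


Step 1: Rank x and y separately (midranks; no ties here).
rank(x): 5->4, 2->1, 4->3, 18->9, 3->2, 15->8, 12->7, 11->6, 6->5
rank(y): 4->4, 7->7, 3->3, 9->9, 2->2, 8->8, 6->6, 1->1, 5->5
Step 2: d_i = R_x(i) - R_y(i); compute d_i^2.
  (4-4)^2=0, (1-7)^2=36, (3-3)^2=0, (9-9)^2=0, (2-2)^2=0, (8-8)^2=0, (7-6)^2=1, (6-1)^2=25, (5-5)^2=0
sum(d^2) = 62.
Step 3: rho = 1 - 6*62 / (9*(9^2 - 1)) = 1 - 372/720 = 0.483333.
Step 4: Under H0, t = rho * sqrt((n-2)/(1-rho^2)) = 1.4607 ~ t(7).
Step 5: Two-sided p-value from the t-distribution with 7 df = 0.187470.
Step 6: alpha = 0.05. fail to reject H0.

rho = 0.4833, p = 0.187470, fail to reject H0 at alpha = 0.05.


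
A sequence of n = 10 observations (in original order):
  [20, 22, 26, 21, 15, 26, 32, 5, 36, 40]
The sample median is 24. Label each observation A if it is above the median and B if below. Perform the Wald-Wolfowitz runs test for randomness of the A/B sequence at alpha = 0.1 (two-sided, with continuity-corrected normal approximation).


Step 1: Compute median = 24; label A = above, B = below.
Labels in order: BBABBAABAA  (n_A = 5, n_B = 5)
Step 2: Count runs R = 6.
Step 3: Under H0 (random ordering), E[R] = 2*n_A*n_B/(n_A+n_B) + 1 = 2*5*5/10 + 1 = 6.0000.
        Var[R] = 2*n_A*n_B*(2*n_A*n_B - n_A - n_B) / ((n_A+n_B)^2 * (n_A+n_B-1)) = 2000/900 = 2.2222.
        SD[R] = 1.4907.
Step 4: R = E[R], so z = 0 with no continuity correction.
Step 5: Two-sided p-value via normal approximation = 2*(1 - Phi(|z|)) = 1.000000.
Step 6: alpha = 0.1. fail to reject H0.

R = 6, z = 0.0000, p = 1.000000, fail to reject H0.


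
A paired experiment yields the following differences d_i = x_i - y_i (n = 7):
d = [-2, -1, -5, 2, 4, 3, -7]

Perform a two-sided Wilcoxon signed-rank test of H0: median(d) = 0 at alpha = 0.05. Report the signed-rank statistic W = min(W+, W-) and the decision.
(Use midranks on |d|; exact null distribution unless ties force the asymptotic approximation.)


Step 1: Drop any zero differences (none here) and take |d_i|.
|d| = [2, 1, 5, 2, 4, 3, 7]
Step 2: Midrank |d_i| (ties get averaged ranks).
ranks: |2|->2.5, |1|->1, |5|->6, |2|->2.5, |4|->5, |3|->4, |7|->7
Step 3: Attach original signs; sum ranks with positive sign and with negative sign.
W+ = 2.5 + 5 + 4 = 11.5
W- = 2.5 + 1 + 6 + 7 = 16.5
(Check: W+ + W- = 28 should equal n(n+1)/2 = 28.)
Step 4: Test statistic W = min(W+, W-) = 11.5.
Step 5: Ties in |d|, so use the tie-corrected normal approximation.
        E[W] = n(n+1)/4 = 7*8/4 = 14.
        Tie groups: |d|=2 (t=2); sum(t^3 - t) = 6.
        Var[W] = n(n+1)(2n+1)/24 - sum(t^3-t)/48 = 840/24 - 6/48 = 34.875.
        z = (W - E[W]) / sqrt(Var[W]) = (11.5 - 14) / 5.9055 = -0.4233.
        Two-sided p = 2*Phi(z) = 0.672052.
Step 6: alpha = 0.05. fail to reject H0.

W+ = 11.5, W- = 16.5, W = min = 11.5, p = 0.672052, fail to reject H0.


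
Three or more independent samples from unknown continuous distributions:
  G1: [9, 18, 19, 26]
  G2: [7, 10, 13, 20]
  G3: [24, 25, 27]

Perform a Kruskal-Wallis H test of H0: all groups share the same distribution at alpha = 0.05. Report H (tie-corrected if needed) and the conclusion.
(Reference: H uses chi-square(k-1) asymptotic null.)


Step 1: Combine all N = 11 observations and assign midranks.
sorted (value, group, rank): (7,G2,1), (9,G1,2), (10,G2,3), (13,G2,4), (18,G1,5), (19,G1,6), (20,G2,7), (24,G3,8), (25,G3,9), (26,G1,10), (27,G3,11)
Step 2: Sum ranks within each group.
R_1 = 23 (n_1 = 4)
R_2 = 15 (n_2 = 4)
R_3 = 28 (n_3 = 3)
Step 3: H = 12/(N(N+1)) * sum(R_i^2/n_i) - 3(N+1)
     = 12/(11*12) * (23^2/4 + 15^2/4 + 28^2/3) - 3*12
     = 0.090909 * 449.833 - 36
     = 4.893939.
Step 4: No ties, so H is used without correction.
Step 5: Under H0, H ~ chi^2(2); p-value = 0.086555.
Step 6: alpha = 0.05. fail to reject H0.

H = 4.8939, df = 2, p = 0.086555, fail to reject H0.


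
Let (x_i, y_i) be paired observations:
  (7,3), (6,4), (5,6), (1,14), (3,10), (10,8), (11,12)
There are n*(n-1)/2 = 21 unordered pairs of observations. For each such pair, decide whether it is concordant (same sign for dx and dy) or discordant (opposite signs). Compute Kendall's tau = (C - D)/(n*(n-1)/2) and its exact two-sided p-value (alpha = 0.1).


Step 1: Enumerate the 21 unordered pairs (i,j) with i<j and classify each by sign(x_j-x_i) * sign(y_j-y_i).
  (1,2):dx=-1,dy=+1->D; (1,3):dx=-2,dy=+3->D; (1,4):dx=-6,dy=+11->D; (1,5):dx=-4,dy=+7->D
  (1,6):dx=+3,dy=+5->C; (1,7):dx=+4,dy=+9->C; (2,3):dx=-1,dy=+2->D; (2,4):dx=-5,dy=+10->D
  (2,5):dx=-3,dy=+6->D; (2,6):dx=+4,dy=+4->C; (2,7):dx=+5,dy=+8->C; (3,4):dx=-4,dy=+8->D
  (3,5):dx=-2,dy=+4->D; (3,6):dx=+5,dy=+2->C; (3,7):dx=+6,dy=+6->C; (4,5):dx=+2,dy=-4->D
  (4,6):dx=+9,dy=-6->D; (4,7):dx=+10,dy=-2->D; (5,6):dx=+7,dy=-2->D; (5,7):dx=+8,dy=+2->C
  (6,7):dx=+1,dy=+4->C
Step 2: C = 8, D = 13, total pairs = 21.
Step 3: tau = (C - D)/(n(n-1)/2) = (8 - 13)/21 = -0.238095.
Step 4: Exact two-sided p-value (enumerate n! = 5040 permutations of y under H0): p = 0.561905.
Step 5: alpha = 0.1. fail to reject H0.

tau_b = -0.2381 (C=8, D=13), p = 0.561905, fail to reject H0.


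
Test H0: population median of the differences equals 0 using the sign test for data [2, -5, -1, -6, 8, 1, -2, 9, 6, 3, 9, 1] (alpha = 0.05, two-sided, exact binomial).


Step 1: Discard zero differences. Original n = 12; n_eff = number of nonzero differences = 12.
Nonzero differences (with sign): +2, -5, -1, -6, +8, +1, -2, +9, +6, +3, +9, +1
Step 2: Count signs: positive = 8, negative = 4.
Step 3: Under H0: P(positive) = 0.5, so the number of positives S ~ Bin(12, 0.5).
Step 4: Two-sided exact p-value = sum of Bin(12,0.5) probabilities at or below the observed probability = 0.387695.
Step 5: alpha = 0.05. fail to reject H0.

n_eff = 12, pos = 8, neg = 4, p = 0.387695, fail to reject H0.


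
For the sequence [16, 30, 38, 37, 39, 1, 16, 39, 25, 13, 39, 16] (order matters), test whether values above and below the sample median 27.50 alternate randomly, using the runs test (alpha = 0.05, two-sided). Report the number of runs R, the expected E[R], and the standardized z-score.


Step 1: Compute median = 27.50; label A = above, B = below.
Labels in order: BAAAABBABBAB  (n_A = 6, n_B = 6)
Step 2: Count runs R = 7.
Step 3: Under H0 (random ordering), E[R] = 2*n_A*n_B/(n_A+n_B) + 1 = 2*6*6/12 + 1 = 7.0000.
        Var[R] = 2*n_A*n_B*(2*n_A*n_B - n_A - n_B) / ((n_A+n_B)^2 * (n_A+n_B-1)) = 4320/1584 = 2.7273.
        SD[R] = 1.6514.
Step 4: R = E[R], so z = 0 with no continuity correction.
Step 5: Two-sided p-value via normal approximation = 2*(1 - Phi(|z|)) = 1.000000.
Step 6: alpha = 0.05. fail to reject H0.

R = 7, z = 0.0000, p = 1.000000, fail to reject H0.


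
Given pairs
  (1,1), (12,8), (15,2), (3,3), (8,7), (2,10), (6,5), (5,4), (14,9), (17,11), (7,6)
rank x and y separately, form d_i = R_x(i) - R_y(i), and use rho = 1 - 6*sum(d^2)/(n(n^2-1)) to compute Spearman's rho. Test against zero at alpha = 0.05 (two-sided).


Step 1: Rank x and y separately (midranks; no ties here).
rank(x): 1->1, 12->8, 15->10, 3->3, 8->7, 2->2, 6->5, 5->4, 14->9, 17->11, 7->6
rank(y): 1->1, 8->8, 2->2, 3->3, 7->7, 10->10, 5->5, 4->4, 9->9, 11->11, 6->6
Step 2: d_i = R_x(i) - R_y(i); compute d_i^2.
  (1-1)^2=0, (8-8)^2=0, (10-2)^2=64, (3-3)^2=0, (7-7)^2=0, (2-10)^2=64, (5-5)^2=0, (4-4)^2=0, (9-9)^2=0, (11-11)^2=0, (6-6)^2=0
sum(d^2) = 128.
Step 3: rho = 1 - 6*128 / (11*(11^2 - 1)) = 1 - 768/1320 = 0.418182.
Step 4: Under H0, t = rho * sqrt((n-2)/(1-rho^2)) = 1.3811 ~ t(9).
Step 5: Two-sided p-value from the t-distribution with 9 df = 0.200570.
Step 6: alpha = 0.05. fail to reject H0.

rho = 0.4182, p = 0.200570, fail to reject H0 at alpha = 0.05.


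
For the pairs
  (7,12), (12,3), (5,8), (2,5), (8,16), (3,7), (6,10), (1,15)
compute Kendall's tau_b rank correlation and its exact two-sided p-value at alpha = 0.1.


Step 1: Enumerate the 28 unordered pairs (i,j) with i<j and classify each by sign(x_j-x_i) * sign(y_j-y_i).
  (1,2):dx=+5,dy=-9->D; (1,3):dx=-2,dy=-4->C; (1,4):dx=-5,dy=-7->C; (1,5):dx=+1,dy=+4->C
  (1,6):dx=-4,dy=-5->C; (1,7):dx=-1,dy=-2->C; (1,8):dx=-6,dy=+3->D; (2,3):dx=-7,dy=+5->D
  (2,4):dx=-10,dy=+2->D; (2,5):dx=-4,dy=+13->D; (2,6):dx=-9,dy=+4->D; (2,7):dx=-6,dy=+7->D
  (2,8):dx=-11,dy=+12->D; (3,4):dx=-3,dy=-3->C; (3,5):dx=+3,dy=+8->C; (3,6):dx=-2,dy=-1->C
  (3,7):dx=+1,dy=+2->C; (3,8):dx=-4,dy=+7->D; (4,5):dx=+6,dy=+11->C; (4,6):dx=+1,dy=+2->C
  (4,7):dx=+4,dy=+5->C; (4,8):dx=-1,dy=+10->D; (5,6):dx=-5,dy=-9->C; (5,7):dx=-2,dy=-6->C
  (5,8):dx=-7,dy=-1->C; (6,7):dx=+3,dy=+3->C; (6,8):dx=-2,dy=+8->D; (7,8):dx=-5,dy=+5->D
Step 2: C = 16, D = 12, total pairs = 28.
Step 3: tau = (C - D)/(n(n-1)/2) = (16 - 12)/28 = 0.142857.
Step 4: Exact two-sided p-value (enumerate n! = 40320 permutations of y under H0): p = 0.719544.
Step 5: alpha = 0.1. fail to reject H0.

tau_b = 0.1429 (C=16, D=12), p = 0.719544, fail to reject H0.


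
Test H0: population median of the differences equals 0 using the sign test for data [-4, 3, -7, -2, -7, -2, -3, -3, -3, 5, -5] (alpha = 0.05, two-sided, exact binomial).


Step 1: Discard zero differences. Original n = 11; n_eff = number of nonzero differences = 11.
Nonzero differences (with sign): -4, +3, -7, -2, -7, -2, -3, -3, -3, +5, -5
Step 2: Count signs: positive = 2, negative = 9.
Step 3: Under H0: P(positive) = 0.5, so the number of positives S ~ Bin(11, 0.5).
Step 4: Two-sided exact p-value = sum of Bin(11,0.5) probabilities at or below the observed probability = 0.065430.
Step 5: alpha = 0.05. fail to reject H0.

n_eff = 11, pos = 2, neg = 9, p = 0.065430, fail to reject H0.


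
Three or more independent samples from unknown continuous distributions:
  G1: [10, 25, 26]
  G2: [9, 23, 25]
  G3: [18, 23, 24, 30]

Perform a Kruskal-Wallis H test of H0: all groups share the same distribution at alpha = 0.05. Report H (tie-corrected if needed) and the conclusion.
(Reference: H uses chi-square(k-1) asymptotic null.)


Step 1: Combine all N = 10 observations and assign midranks.
sorted (value, group, rank): (9,G2,1), (10,G1,2), (18,G3,3), (23,G2,4.5), (23,G3,4.5), (24,G3,6), (25,G1,7.5), (25,G2,7.5), (26,G1,9), (30,G3,10)
Step 2: Sum ranks within each group.
R_1 = 18.5 (n_1 = 3)
R_2 = 13 (n_2 = 3)
R_3 = 23.5 (n_3 = 4)
Step 3: H = 12/(N(N+1)) * sum(R_i^2/n_i) - 3(N+1)
     = 12/(10*11) * (18.5^2/3 + 13^2/3 + 23.5^2/4) - 3*11
     = 0.109091 * 308.479 - 33
     = 0.652273.
Step 4: Ties present; correction factor C = 1 - 12/(10^3 - 10) = 0.987879. Corrected H = 0.652273 / 0.987879 = 0.660276.
Step 5: Under H0, H ~ chi^2(2); p-value = 0.718825.
Step 6: alpha = 0.05. fail to reject H0.

H = 0.6603, df = 2, p = 0.718825, fail to reject H0.
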